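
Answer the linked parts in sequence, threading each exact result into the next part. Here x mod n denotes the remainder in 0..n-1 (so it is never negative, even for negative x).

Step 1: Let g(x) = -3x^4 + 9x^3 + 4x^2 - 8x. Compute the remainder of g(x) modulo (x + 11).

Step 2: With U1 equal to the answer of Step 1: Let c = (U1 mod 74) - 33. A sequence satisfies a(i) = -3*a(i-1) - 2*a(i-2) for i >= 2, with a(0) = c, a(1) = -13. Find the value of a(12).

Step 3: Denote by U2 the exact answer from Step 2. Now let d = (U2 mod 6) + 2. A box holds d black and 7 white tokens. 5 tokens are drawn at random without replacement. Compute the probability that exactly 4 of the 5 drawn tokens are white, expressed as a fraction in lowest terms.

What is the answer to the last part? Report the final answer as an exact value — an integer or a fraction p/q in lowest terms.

Step 1: remainder = value at the root: -3*(-11)^4 + 9*(-11)^3 + 4*(-11)^2 - 8*(-11)^1 = (-43923) + (-11979) + (484) + (88) = -55330; answer -55330
Step 2: U1 = -55330; c = -11; a(2) = -3*(-13) - 2*(-11) = 61; iterating: a(2)=61, a(3)=-157, a(4)=349, a(5)=-733, a(6)=1501, a(7)=-3037, a(8)=6109, a(9)=-12253, a(10)=24541, a(11)=-49117, a(12)=98269; answer 98269
Step 3: U2 = 98269; d = 3; total draws C(10,5) = 252; favorable C(7,4)*C(3,1) = 105; P = 5/12; answer 5/12

5/12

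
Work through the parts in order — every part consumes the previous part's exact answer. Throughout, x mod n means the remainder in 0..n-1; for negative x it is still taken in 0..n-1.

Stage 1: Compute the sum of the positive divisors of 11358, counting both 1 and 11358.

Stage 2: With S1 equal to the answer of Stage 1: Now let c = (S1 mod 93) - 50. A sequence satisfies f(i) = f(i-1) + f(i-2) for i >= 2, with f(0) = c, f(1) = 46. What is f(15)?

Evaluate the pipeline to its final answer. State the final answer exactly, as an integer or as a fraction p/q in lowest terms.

10341

Stage 1: 11358 = 2 * 3^2 * 631; sigma = (1 + 2) * (1 + 3 + 9) * (1 + 631) = 3 * 13 * 632 = 24648; answer 24648
Stage 2: S1 = 24648; c = -47; f(2) = 1*(46) + 1*(-47) = -1; iterating: f(2)=-1, f(3)=45, f(4)=44, f(5)=89, f(6)=133, f(7)=222, f(8)=355, f(9)=577, f(10)=932, f(11)=1509, f(12)=2441, f(13)=3950, f(14)=6391, f(15)=10341; answer 10341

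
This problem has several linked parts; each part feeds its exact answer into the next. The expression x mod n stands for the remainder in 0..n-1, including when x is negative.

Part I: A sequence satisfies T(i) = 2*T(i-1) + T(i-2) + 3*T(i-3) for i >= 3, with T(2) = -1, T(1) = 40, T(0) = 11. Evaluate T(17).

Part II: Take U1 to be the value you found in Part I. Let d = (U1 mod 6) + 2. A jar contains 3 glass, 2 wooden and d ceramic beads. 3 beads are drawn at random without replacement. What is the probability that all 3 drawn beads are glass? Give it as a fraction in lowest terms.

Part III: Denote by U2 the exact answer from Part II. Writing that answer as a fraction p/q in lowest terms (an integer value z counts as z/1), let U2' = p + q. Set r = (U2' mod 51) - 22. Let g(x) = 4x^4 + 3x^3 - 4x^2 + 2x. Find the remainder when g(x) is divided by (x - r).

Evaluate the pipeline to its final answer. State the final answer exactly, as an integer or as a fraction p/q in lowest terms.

248800

Part I: T(3) = 2*(-1) + 1*(40) + 3*(11) = 71; iterating: T(3)=71, T(4)=261, T(5)=590, T(6)=1654, T(7)=4681, T(8)=12786, T(9)=35215, T(10)=97259, T(11)=268091, T(12)=739086, T(13)=2038040, T(14)=5619439, T(15)=15494176, T(16)=42721911, T(17)=117796315; answer 117796315
Part II: U1 = 117796315; d = 3; total draws C(8,3) = 56; favorable C(3,3) = 1; P = 1/56; answer 1/56
Part III: U2 = 1/56; threaded value p + q = 57; r = -16; remainder = value at the root: 4*(-16)^4 + 3*(-16)^3 - 4*(-16)^2 + 2*(-16)^1 = (262144) + (-12288) + (-1024) + (-32) = 248800; answer 248800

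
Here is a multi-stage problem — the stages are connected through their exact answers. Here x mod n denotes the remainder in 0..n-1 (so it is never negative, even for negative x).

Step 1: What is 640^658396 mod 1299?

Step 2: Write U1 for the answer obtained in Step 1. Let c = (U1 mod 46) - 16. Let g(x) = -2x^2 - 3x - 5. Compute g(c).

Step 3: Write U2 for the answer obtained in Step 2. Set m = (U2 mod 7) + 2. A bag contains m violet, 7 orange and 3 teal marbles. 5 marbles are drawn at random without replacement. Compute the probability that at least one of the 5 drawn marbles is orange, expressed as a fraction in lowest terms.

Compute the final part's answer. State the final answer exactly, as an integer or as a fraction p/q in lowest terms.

283/286

Step 1: squarings mod 1299: 640^1=640, 640^2=415, 640^4=757, 640^8=190, 640^16=1027, 640^32=1240, 640^64=883, 640^128=289, 640^256=385, 640^512=139, 640^1024=1135, 640^2048=916, 640^4096=1201, 640^8192=511, 640^16384=22, 640^32768=484, 640^65536=436, 640^131072=442, 640^262144=514, 640^524288=499; 640^658396 = 640^4 * 640^8 * 640^16 * 640^64 * 640^128 * 640^256 * 640^512 * 640^2048 * 640^131072 * 640^524288 = 223 (mod 1299); answer 223
Step 2: U1 = 223; c = 23; -2*(23)^2 - 3*(23)^1 - 5 = (-1058) + (-69) + (-5) = -1132; answer -1132
Step 3: U2 = -1132; m = 4; total draws C(14,5) = 2002; complement C(7,5) = 21; favorable 2002 - 21 = 1981; P = 283/286; answer 283/286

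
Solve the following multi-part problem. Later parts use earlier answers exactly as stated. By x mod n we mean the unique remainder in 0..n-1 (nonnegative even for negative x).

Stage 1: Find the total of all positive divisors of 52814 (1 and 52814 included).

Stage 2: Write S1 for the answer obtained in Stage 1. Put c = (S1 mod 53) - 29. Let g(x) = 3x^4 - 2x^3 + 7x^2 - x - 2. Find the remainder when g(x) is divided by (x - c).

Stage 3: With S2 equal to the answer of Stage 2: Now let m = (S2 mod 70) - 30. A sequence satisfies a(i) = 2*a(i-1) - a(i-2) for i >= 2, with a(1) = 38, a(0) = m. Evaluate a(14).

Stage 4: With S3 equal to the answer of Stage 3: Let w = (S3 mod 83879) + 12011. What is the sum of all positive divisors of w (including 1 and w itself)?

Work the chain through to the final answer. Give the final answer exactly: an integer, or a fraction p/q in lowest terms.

18696

Stage 1: 52814 = 2 * 26407; sigma = (1 + 2) * (1 + 26407) = 3 * 26408 = 79224; answer 79224
Stage 2: S1 = 79224; c = 13; remainder = value at the root: 3*(13)^4 - 2*(13)^3 + 7*(13)^2 - 1*(13)^1 - 2 = (85683) + (-4394) + (1183) + (-13) + (-2) = 82457; answer 82457
Stage 3: S2 = 82457; m = 37; a(2) = 2*(38) - 1*(37) = 39; iterating: a(2)=39, a(3)=40, a(4)=41, a(5)=42, a(6)=43, a(7)=44, a(8)=45, a(9)=46, a(10)=47, a(11)=48, a(12)=49, a(13)=50, a(14)=51; answer 51
Stage 4: S3 = 51; w = 12062; 12062 = 2 * 37 * 163; sigma = (1 + 2) * (1 + 37) * (1 + 163) = 3 * 38 * 164 = 18696; answer 18696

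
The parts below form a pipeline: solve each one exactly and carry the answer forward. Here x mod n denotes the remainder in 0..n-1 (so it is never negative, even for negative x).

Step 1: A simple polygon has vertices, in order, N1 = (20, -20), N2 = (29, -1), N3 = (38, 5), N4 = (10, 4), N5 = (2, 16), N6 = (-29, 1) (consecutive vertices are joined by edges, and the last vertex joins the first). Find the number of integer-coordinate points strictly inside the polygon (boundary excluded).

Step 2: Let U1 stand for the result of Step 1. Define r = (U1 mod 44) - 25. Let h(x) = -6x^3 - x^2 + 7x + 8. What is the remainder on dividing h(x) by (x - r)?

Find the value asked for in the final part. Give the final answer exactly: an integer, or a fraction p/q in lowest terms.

Step 1: cross terms: (20*-1 - 29*-20)=560, (29*5 - 38*-1)=183, (38*4 - 10*5)=102, (10*16 - 2*4)=152, (2*1 - -29*16)=466, (-29*-20 - 20*1)=560; twice the area = |2023| = 2023; area = 2023/2; boundary points = 1 + 3 + 1 + 4 + 1 + 7 = 17; strictly interior points = area - boundary/2 + 1 = 1004; answer 1004
Step 2: U1 = 1004; r = 11; remainder = value at the root: -6*(11)^3 - 1*(11)^2 + 7*(11)^1 + 8 = (-7986) + (-121) + (77) + (8) = -8022; answer -8022

-8022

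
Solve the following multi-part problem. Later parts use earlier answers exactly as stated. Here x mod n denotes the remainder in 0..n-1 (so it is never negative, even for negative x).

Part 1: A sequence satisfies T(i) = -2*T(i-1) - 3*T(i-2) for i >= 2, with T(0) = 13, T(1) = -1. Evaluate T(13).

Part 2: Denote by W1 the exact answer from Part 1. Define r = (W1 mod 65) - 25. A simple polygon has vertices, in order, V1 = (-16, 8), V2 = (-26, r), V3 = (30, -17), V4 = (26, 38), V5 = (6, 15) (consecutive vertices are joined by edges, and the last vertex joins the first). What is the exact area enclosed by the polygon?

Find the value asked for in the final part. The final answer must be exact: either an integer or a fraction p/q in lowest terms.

Part 1: T(2) = -2*(-1) - 3*(13) = -37; iterating: T(2)=-37, T(3)=77, T(4)=-43, T(5)=-145, T(6)=419, T(7)=-403, T(8)=-451, T(9)=2111, T(10)=-2869, T(11)=-595, T(12)=9797, T(13)=-17809; answer -17809
Part 2: W1 = -17809; r = -24; cross terms: (-16*-24 - -26*8)=592, (-26*-17 - 30*-24)=1162, (30*38 - 26*-17)=1582, (26*15 - 6*38)=162, (6*8 - -16*15)=288; twice the area = |3786| = 3786; area = 1893; answer 1893

1893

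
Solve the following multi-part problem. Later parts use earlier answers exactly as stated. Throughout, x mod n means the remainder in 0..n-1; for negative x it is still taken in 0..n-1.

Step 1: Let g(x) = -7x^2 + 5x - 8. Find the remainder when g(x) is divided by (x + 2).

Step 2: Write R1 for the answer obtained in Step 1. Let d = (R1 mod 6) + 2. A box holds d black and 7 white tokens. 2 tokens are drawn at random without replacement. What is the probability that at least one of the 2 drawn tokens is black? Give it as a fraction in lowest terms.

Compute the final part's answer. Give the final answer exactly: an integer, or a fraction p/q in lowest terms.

34/55

Step 1: remainder = value at the root: -7*(-2)^2 + 5*(-2)^1 - 8 = (-28) + (-10) + (-8) = -46; answer -46
Step 2: R1 = -46; d = 4; total draws C(11,2) = 55; complement C(7,2) = 21; favorable 55 - 21 = 34; P = 34/55; answer 34/55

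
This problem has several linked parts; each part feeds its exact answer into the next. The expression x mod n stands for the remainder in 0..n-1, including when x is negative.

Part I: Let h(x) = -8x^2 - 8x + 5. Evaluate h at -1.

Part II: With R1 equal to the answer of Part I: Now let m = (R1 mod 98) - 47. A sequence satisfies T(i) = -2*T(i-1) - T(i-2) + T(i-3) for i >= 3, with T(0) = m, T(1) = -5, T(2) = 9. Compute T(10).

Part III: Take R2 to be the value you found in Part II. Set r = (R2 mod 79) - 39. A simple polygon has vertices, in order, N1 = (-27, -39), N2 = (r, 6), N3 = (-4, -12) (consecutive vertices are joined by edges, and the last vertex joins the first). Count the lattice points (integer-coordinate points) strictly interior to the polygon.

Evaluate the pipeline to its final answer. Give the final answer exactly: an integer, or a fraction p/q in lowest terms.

346

Part I: -8*(-1)^2 - 8*(-1)^1 + 5 = (-8) + (8) + (5) = 5; answer 5
Part II: R1 = 5; m = -42; T(3) = -2*(9) - 1*(-5) + 1*(-42) = -55; iterating: T(3)=-55, T(4)=96, T(5)=-128, T(6)=105, T(7)=14, T(8)=-261, T(9)=613, T(10)=-951; answer -951
Part III: R2 = -951; r = 37; cross terms: (-27*6 - 37*-39)=1281, (37*-12 - -4*6)=-420, (-4*-39 - -27*-12)=-168; twice the area = |693| = 693; area = 693/2; boundary points = 1 + 1 + 1 = 3; strictly interior points = area - boundary/2 + 1 = 346; answer 346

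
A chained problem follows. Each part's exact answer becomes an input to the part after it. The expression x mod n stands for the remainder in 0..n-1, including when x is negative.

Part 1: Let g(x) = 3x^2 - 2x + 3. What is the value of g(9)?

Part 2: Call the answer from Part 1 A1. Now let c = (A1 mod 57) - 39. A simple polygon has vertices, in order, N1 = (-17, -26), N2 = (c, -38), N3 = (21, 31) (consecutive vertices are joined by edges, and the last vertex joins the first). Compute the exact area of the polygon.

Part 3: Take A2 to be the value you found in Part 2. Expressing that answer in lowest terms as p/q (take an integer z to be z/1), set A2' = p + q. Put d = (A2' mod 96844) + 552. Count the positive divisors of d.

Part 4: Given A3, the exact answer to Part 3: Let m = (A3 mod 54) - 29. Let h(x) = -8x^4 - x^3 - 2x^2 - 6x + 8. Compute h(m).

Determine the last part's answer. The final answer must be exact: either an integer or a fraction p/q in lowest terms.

-226543

Part 1: 3*(9)^2 - 2*(9)^1 + 3 = (243) + (-18) + (3) = 228; answer 228
Part 2: A1 = 228; c = -39; cross terms: (-17*-38 - -39*-26)=-368, (-39*31 - 21*-38)=-411, (21*-26 - -17*31)=-19; twice the area = |-798| = 798; area = 399; answer 399
Part 3: A2 = 399; threaded value p + q = 400; d = 952; 952 = 2^3 * 7 * 17; number of divisors = (3+1) * (1+1) * (1+1) = 16; answer 16
Part 4: A3 = 16; m = -13; -8*(-13)^4 - 1*(-13)^3 - 2*(-13)^2 - 6*(-13)^1 + 8 = (-228488) + (2197) + (-338) + (78) + (8) = -226543; answer -226543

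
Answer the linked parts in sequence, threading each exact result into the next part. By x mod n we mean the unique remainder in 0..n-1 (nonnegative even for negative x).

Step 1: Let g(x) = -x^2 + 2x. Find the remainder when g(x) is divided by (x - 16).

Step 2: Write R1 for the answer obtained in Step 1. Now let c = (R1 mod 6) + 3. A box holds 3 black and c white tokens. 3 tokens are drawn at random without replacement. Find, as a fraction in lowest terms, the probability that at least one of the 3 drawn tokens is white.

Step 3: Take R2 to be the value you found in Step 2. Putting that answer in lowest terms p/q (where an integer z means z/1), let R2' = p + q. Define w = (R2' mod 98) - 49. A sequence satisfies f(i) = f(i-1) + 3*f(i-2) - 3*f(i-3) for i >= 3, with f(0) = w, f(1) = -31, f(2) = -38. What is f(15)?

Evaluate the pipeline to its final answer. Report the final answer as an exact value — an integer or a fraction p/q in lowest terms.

-89657

Step 1: remainder = value at the root: -1*(16)^2 + 2*(16)^1 = (-256) + (32) = -224; answer -224
Step 2: R1 = -224; c = 7; total draws C(10,3) = 120; complement C(3,3) = 1; favorable 120 - 1 = 119; P = 119/120; answer 119/120
Step 3: R2 = 119/120; threaded value p + q = 239; w = -6; f(3) = 1*(-38) + 3*(-31) - 3*(-6) = -113; iterating: f(3)=-113, f(4)=-134, f(5)=-359, f(6)=-422, f(7)=-1097, f(8)=-1286, f(9)=-3311, f(10)=-3878, f(11)=-9953, f(12)=-11654, f(13)=-29879, f(14)=-34982, f(15)=-89657; answer -89657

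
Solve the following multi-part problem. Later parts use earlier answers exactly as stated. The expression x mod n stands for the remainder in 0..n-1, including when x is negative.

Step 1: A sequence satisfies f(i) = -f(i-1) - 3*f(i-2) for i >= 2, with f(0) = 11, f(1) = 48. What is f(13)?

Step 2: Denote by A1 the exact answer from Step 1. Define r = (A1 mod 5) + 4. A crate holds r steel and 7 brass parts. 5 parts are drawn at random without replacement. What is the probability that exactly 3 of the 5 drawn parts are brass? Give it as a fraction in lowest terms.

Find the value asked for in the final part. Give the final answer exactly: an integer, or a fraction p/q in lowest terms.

105/286

Step 1: f(2) = -1*(48) - 3*(11) = -81; iterating: f(2)=-81, f(3)=-63, f(4)=306, f(5)=-117, f(6)=-801, f(7)=1152, f(8)=1251, f(9)=-4707, f(10)=954, f(11)=13167, f(12)=-16029, f(13)=-23472; answer -23472
Step 2: A1 = -23472; r = 7; total draws C(14,5) = 2002; favorable C(7,3)*C(7,2) = 735; P = 105/286; answer 105/286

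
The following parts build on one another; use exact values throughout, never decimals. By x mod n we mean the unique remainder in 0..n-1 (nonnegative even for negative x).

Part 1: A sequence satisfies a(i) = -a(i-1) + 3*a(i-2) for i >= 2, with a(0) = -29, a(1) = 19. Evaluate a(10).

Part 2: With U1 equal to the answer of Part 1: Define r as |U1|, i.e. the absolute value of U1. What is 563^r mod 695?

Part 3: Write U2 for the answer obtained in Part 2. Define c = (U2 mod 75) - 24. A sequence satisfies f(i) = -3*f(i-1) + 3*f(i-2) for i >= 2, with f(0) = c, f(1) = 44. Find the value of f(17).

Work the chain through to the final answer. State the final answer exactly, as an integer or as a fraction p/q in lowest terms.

7879688829

Part 1: a(2) = -1*(19) + 3*(-29) = -106; iterating: a(2)=-106, a(3)=163, a(4)=-481, a(5)=970, a(6)=-2413, a(7)=5323, a(8)=-12562, a(9)=28531, a(10)=-66217; answer -66217
Part 2: U1 = -66217; r = 66217; squarings mod 695: 563^1=563, 563^2=49, 563^4=316, 563^8=471, 563^16=136, 563^32=426, 563^64=81, 563^128=306, 563^256=506, 563^512=276, 563^1024=421, 563^2048=16, 563^4096=256, 563^8192=206, 563^16384=41, 563^32768=291, 563^65536=586; 563^66217 = 563^1 * 563^8 * 563^32 * 563^128 * 563^512 * 563^65536 = 598 (mod 695); answer 598
Part 3: U2 = 598; c = 49; f(2) = -3*(44) + 3*(49) = 15; iterating: f(2)=15, f(3)=87, f(4)=-216, f(5)=909, f(6)=-3375, f(7)=12852, f(8)=-48681, f(9)=184599, f(10)=-699840, f(11)=2653317, f(12)=-10059471, f(13)=38138364, f(14)=-144593505, f(15)=548195607, f(16)=-2078367336, f(17)=7879688829; answer 7879688829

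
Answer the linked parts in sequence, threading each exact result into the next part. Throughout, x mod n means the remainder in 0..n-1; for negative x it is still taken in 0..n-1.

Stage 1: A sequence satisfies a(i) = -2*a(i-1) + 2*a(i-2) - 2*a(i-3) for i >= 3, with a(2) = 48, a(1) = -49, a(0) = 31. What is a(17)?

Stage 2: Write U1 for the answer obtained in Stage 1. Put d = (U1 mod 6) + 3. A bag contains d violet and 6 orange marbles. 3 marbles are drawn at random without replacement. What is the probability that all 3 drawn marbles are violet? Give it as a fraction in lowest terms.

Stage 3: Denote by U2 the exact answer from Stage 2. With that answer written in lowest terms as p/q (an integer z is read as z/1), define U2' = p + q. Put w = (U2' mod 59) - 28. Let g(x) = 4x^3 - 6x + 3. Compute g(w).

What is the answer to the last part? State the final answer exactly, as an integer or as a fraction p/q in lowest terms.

Stage 1: a(3) = -2*(48) + 2*(-49) - 2*(31) = -256; iterating: a(3)=-256, a(4)=706, a(5)=-2020, a(6)=5964, a(7)=-17380, a(8)=50728, a(9)=-148144, a(10)=432504, a(11)=-1262752, a(12)=3686800, a(13)=-10764112, a(14)=31427328, a(15)=-91756480, a(16)=267895840, a(17)=-782159296; answer -782159296
Stage 2: U1 = -782159296; d = 5; total draws C(11,3) = 165; favorable C(5,3) = 10; P = 2/33; answer 2/33
Stage 3: U2 = 2/33; threaded value p + q = 35; w = 7; 4*(7)^3 - 6*(7)^1 + 3 = (1372) + (-42) + (3) = 1333; answer 1333

1333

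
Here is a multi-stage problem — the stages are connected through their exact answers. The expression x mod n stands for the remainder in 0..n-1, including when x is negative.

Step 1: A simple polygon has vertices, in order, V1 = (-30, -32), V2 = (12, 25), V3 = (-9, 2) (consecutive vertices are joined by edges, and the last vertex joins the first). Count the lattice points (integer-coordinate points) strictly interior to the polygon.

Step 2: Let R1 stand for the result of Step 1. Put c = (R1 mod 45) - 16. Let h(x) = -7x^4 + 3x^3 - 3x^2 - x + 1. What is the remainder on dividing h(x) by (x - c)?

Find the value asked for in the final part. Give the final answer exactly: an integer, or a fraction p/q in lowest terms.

Step 1: cross terms: (-30*25 - 12*-32)=-366, (12*2 - -9*25)=249, (-9*-32 - -30*2)=348; twice the area = |231| = 231; area = 231/2; boundary points = 3 + 1 + 1 = 5; strictly interior points = area - boundary/2 + 1 = 114; answer 114
Step 2: R1 = 114; c = 8; remainder = value at the root: -7*(8)^4 + 3*(8)^3 - 3*(8)^2 - 1*(8)^1 + 1 = (-28672) + (1536) + (-192) + (-8) + (1) = -27335; answer -27335

-27335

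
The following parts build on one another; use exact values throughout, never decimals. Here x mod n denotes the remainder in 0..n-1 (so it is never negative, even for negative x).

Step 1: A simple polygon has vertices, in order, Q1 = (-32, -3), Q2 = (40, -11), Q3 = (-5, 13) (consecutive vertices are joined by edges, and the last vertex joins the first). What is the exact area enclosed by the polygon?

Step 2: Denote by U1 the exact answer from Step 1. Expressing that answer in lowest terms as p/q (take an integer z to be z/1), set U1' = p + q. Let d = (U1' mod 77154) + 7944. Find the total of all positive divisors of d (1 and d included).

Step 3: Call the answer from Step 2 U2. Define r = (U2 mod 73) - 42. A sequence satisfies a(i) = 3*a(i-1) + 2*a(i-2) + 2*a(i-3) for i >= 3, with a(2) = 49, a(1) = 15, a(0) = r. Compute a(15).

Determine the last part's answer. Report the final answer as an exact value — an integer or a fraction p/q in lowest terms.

864522145

Step 1: cross terms: (-32*-11 - 40*-3)=472, (40*13 - -5*-11)=465, (-5*-3 - -32*13)=431; twice the area = |1368| = 1368; area = 684; answer 684
Step 2: U1 = 684; threaded value p + q = 685; d = 8629; 8629 is prime, so its only divisors are 1 and 8629; sigma = 1 + 8629 = 8630; answer 8630
Step 3: U2 = 8630; r = -26; a(3) = 3*(49) + 2*(15) + 2*(-26) = 125; iterating: a(3)=125, a(4)=503, a(5)=1857, a(6)=6827, a(7)=25201, a(8)=92971, a(9)=342969, a(10)=1265251, a(11)=4667633, a(12)=17219339, a(13)=63523785, a(14)=234345299, a(15)=864522145; answer 864522145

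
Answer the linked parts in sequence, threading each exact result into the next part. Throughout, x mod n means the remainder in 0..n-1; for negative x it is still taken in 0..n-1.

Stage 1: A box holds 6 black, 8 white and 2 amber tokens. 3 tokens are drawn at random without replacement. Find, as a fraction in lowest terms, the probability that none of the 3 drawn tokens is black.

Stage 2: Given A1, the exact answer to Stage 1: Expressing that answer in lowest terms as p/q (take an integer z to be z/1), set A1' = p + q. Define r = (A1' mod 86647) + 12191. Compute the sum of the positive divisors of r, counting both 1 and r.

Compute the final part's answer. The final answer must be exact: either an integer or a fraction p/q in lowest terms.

Stage 1: total draws C(16,3) = 560; favorable C(10,3) = 120; P = 3/14; answer 3/14
Stage 2: A1 = 3/14; threaded value p + q = 17; r = 12208; 12208 = 2^4 * 7 * 109; sigma = (1 + 2 + 4 + 8 + 16) * (1 + 7) * (1 + 109) = 31 * 8 * 110 = 27280; answer 27280

27280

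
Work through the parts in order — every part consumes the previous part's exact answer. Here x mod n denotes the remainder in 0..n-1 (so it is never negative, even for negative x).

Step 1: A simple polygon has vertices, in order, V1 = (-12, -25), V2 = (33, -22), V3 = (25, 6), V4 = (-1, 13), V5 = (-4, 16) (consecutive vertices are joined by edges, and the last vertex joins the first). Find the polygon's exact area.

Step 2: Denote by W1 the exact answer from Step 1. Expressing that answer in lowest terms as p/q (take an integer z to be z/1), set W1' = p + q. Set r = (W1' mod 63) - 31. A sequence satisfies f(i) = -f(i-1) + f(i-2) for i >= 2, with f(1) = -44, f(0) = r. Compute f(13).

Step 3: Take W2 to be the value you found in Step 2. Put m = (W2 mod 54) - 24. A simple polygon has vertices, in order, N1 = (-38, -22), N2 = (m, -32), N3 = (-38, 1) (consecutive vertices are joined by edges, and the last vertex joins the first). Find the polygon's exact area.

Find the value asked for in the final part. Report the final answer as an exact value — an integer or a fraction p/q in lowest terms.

253

Step 1: cross terms: (-12*-22 - 33*-25)=1089, (33*6 - 25*-22)=748, (25*13 - -1*6)=331, (-1*16 - -4*13)=36, (-4*-25 - -12*16)=292; twice the area = |2496| = 2496; area = 1248; answer 1248
Step 2: W1 = 1248; threaded value p + q = 1249; r = 21; f(2) = -1*(-44) + 1*(21) = 65; iterating: f(2)=65, f(3)=-109, f(4)=174, f(5)=-283, f(6)=457, f(7)=-740, f(8)=1197, f(9)=-1937, f(10)=3134, f(11)=-5071, f(12)=8205, f(13)=-13276; answer -13276
Step 3: W2 = -13276; m = -16; cross terms: (-38*-32 - -16*-22)=864, (-16*1 - -38*-32)=-1232, (-38*-22 - -38*1)=874; twice the area = |506| = 506; area = 253; answer 253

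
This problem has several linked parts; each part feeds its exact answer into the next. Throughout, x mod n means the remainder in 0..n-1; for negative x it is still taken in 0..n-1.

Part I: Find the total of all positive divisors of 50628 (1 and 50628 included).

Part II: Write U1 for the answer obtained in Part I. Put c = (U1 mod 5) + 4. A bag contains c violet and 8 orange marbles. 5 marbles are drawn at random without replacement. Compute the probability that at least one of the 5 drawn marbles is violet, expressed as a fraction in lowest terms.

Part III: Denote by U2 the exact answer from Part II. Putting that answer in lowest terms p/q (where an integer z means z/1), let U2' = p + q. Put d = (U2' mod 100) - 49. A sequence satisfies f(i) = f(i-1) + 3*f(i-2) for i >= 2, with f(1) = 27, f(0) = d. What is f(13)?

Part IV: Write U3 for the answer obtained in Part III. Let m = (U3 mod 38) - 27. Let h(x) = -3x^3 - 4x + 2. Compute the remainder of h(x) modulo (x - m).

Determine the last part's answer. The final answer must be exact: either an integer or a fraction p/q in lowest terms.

32034

Part I: 50628 = 2^2 * 3 * 4219; sigma = (1 + 2 + 4) * (1 + 3) * (1 + 4219) = 7 * 4 * 4220 = 118160; answer 118160
Part II: U1 = 118160; c = 4; total draws C(12,5) = 792; complement C(8,5) = 56; favorable 792 - 56 = 736; P = 92/99; answer 92/99
Part III: U2 = 92/99; threaded value p + q = 191; d = 42; f(2) = 1*(27) + 3*(42) = 153; iterating: f(2)=153, f(3)=234, f(4)=693, f(5)=1395, f(6)=3474, f(7)=7659, f(8)=18081, f(9)=41058, f(10)=95301, f(11)=218475, f(12)=504378, f(13)=1159803; answer 1159803
Part IV: U3 = 1159803; m = -22; remainder = value at the root: -3*(-22)^3 - 4*(-22)^1 + 2 = (31944) + (88) + (2) = 32034; answer 32034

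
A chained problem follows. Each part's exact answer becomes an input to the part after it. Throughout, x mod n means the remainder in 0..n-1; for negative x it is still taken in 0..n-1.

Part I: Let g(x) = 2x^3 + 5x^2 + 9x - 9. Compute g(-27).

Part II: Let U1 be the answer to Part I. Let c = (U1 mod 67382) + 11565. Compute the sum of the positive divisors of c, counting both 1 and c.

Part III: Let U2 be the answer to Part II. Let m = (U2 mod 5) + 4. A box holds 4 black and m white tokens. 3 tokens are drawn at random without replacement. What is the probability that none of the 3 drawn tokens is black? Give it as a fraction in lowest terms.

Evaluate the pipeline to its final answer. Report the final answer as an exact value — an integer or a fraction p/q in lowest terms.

Part I: 2*(-27)^3 + 5*(-27)^2 + 9*(-27)^1 - 9 = (-39366) + (3645) + (-243) + (-9) = -35973; answer -35973
Part II: U1 = -35973; c = 42974; 42974 = 2 * 21487; sigma = (1 + 2) * (1 + 21487) = 3 * 21488 = 64464; answer 64464
Part III: U2 = 64464; m = 8; total draws C(12,3) = 220; favorable C(8,3) = 56; P = 14/55; answer 14/55

14/55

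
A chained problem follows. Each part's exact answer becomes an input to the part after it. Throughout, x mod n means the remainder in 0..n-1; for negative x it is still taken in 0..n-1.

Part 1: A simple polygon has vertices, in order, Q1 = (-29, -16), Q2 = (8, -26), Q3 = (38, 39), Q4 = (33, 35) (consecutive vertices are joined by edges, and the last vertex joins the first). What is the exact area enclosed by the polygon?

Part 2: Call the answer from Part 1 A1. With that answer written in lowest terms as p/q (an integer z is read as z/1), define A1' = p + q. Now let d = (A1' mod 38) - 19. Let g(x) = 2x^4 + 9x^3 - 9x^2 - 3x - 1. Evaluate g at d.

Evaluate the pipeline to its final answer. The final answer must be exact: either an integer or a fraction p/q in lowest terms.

Part 1: cross terms: (-29*-26 - 8*-16)=882, (8*39 - 38*-26)=1300, (38*35 - 33*39)=43, (33*-16 - -29*35)=487; twice the area = |2712| = 2712; area = 1356; answer 1356
Part 2: A1 = 1356; threaded value p + q = 1357; d = 8; 2*(8)^4 + 9*(8)^3 - 9*(8)^2 - 3*(8)^1 - 1 = (8192) + (4608) + (-576) + (-24) + (-1) = 12199; answer 12199

12199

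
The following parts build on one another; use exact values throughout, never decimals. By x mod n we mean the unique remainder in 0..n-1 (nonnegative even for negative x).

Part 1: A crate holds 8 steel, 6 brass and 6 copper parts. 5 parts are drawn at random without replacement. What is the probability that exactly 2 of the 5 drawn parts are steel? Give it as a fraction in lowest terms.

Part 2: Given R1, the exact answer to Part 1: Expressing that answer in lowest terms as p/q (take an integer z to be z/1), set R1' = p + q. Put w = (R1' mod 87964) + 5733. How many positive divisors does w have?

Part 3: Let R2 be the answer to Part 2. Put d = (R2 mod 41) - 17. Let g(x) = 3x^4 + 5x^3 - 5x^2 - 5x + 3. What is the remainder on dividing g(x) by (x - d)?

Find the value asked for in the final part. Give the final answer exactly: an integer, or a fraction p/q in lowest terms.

Part 1: total draws C(20,5) = 15504; favorable C(8,2)*C(12,3) = 6160; P = 385/969; answer 385/969
Part 2: R1 = 385/969; threaded value p + q = 1354; w = 7087; 7087 = 19 * 373; number of divisors = (1+1) * (1+1) = 4; answer 4
Part 3: R2 = 4; d = -13; remainder = value at the root: 3*(-13)^4 + 5*(-13)^3 - 5*(-13)^2 - 5*(-13)^1 + 3 = (85683) + (-10985) + (-845) + (65) + (3) = 73921; answer 73921

73921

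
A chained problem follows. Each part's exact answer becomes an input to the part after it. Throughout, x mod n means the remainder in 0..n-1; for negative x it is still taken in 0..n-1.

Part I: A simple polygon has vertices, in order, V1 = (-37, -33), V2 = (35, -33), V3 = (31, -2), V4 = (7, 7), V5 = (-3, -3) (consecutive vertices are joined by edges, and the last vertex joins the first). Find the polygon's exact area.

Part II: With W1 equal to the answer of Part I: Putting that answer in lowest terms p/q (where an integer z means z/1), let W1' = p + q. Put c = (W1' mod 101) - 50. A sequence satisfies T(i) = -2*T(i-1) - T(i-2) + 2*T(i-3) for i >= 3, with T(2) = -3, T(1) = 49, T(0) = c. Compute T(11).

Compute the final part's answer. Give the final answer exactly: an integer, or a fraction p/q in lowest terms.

Part I: cross terms: (-37*-33 - 35*-33)=2376, (35*-2 - 31*-33)=953, (31*7 - 7*-2)=231, (7*-3 - -3*7)=0, (-3*-33 - -37*-3)=-12; twice the area = |3548| = 3548; area = 1774; answer 1774
Part II: W1 = 1774; threaded value p + q = 1775; c = 8; T(3) = -2*(-3) - 1*(49) + 2*(8) = -27; iterating: T(3)=-27, T(4)=155, T(5)=-289, T(6)=369, T(7)=-139, T(8)=-669, T(9)=2215, T(10)=-4039, T(11)=4525; answer 4525

4525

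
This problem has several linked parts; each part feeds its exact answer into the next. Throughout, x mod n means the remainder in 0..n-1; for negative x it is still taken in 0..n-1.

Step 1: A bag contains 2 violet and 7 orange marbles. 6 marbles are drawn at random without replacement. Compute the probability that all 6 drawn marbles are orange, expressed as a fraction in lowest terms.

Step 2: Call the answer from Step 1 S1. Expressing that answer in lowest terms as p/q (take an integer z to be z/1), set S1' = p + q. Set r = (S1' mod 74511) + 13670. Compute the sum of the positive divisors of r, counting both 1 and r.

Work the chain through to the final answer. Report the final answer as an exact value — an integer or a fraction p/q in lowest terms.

Step 1: total draws C(9,6) = 84; favorable C(7,6) = 7; P = 1/12; answer 1/12
Step 2: S1 = 1/12; threaded value p + q = 13; r = 13683; 13683 = 3 * 4561; sigma = (1 + 3) * (1 + 4561) = 4 * 4562 = 18248; answer 18248

18248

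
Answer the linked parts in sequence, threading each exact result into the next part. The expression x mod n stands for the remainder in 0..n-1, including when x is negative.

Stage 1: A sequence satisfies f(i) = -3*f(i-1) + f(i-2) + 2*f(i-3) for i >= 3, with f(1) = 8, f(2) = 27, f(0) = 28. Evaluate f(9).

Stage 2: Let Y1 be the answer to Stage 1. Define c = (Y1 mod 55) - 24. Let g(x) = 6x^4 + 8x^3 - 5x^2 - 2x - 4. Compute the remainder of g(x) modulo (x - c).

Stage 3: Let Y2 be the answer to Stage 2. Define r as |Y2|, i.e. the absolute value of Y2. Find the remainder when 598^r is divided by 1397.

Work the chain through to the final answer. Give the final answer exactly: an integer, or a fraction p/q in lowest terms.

Stage 1: f(3) = -3*(27) + 1*(8) + 2*(28) = -17; iterating: f(3)=-17, f(4)=94, f(5)=-245, f(6)=795, f(7)=-2442, f(8)=7631, f(9)=-23745; answer -23745
Stage 2: Y1 = -23745; c = -9; remainder = value at the root: 6*(-9)^4 + 8*(-9)^3 - 5*(-9)^2 - 2*(-9)^1 - 4 = (39366) + (-5832) + (-405) + (18) + (-4) = 33143; answer 33143
Stage 3: Y2 = 33143; r = 33143; squarings mod 1397: 598^1=598, 598^2=1369, 598^4=784, 598^8=1373, 598^16=576, 598^32=687, 598^64=1180, 598^128=988, 598^256=1038, 598^512=357, 598^1024=322, 598^2048=306, 598^4096=37, 598^8192=1369, 598^16384=784, 598^32768=1373; 598^33143 = 598^1 * 598^2 * 598^4 * 598^16 * 598^32 * 598^64 * 598^256 * 598^32768 = 75 (mod 1397); answer 75

75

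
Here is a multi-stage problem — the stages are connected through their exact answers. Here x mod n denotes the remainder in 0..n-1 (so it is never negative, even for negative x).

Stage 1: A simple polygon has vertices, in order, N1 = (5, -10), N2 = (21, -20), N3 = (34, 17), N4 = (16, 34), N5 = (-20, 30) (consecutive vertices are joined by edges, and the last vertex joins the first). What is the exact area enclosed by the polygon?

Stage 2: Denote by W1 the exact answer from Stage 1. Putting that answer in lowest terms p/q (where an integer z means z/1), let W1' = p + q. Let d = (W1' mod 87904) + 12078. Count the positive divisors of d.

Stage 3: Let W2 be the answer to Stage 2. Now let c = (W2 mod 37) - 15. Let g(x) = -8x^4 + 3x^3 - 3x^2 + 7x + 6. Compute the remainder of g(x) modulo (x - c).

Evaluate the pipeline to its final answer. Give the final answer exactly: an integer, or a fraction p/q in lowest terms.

Stage 1: cross terms: (5*-20 - 21*-10)=110, (21*17 - 34*-20)=1037, (34*34 - 16*17)=884, (16*30 - -20*34)=1160, (-20*-10 - 5*30)=50; twice the area = |3241| = 3241; area = 3241/2; answer 3241/2
Stage 2: W1 = 3241/2; threaded value p + q = 3243; d = 15321; 15321 = 3 * 5107; number of divisors = (1+1) * (1+1) = 4; answer 4
Stage 3: W2 = 4; c = -11; remainder = value at the root: -8*(-11)^4 + 3*(-11)^3 - 3*(-11)^2 + 7*(-11)^1 + 6 = (-117128) + (-3993) + (-363) + (-77) + (6) = -121555; answer -121555

-121555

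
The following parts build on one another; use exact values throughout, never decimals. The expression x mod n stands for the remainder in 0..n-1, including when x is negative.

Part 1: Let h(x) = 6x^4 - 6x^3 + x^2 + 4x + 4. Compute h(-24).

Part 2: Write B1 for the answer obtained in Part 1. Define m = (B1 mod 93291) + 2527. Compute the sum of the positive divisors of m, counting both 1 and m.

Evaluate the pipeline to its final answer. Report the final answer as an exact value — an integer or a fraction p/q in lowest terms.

24816

Part 1: 6*(-24)^4 - 6*(-24)^3 + 1*(-24)^2 + 4*(-24)^1 + 4 = (1990656) + (82944) + (576) + (-96) + (4) = 2074084; answer 2074084
Part 2: B1 = 2074084; m = 24209; 24209 = 43 * 563; sigma = (1 + 43) * (1 + 563) = 44 * 564 = 24816; answer 24816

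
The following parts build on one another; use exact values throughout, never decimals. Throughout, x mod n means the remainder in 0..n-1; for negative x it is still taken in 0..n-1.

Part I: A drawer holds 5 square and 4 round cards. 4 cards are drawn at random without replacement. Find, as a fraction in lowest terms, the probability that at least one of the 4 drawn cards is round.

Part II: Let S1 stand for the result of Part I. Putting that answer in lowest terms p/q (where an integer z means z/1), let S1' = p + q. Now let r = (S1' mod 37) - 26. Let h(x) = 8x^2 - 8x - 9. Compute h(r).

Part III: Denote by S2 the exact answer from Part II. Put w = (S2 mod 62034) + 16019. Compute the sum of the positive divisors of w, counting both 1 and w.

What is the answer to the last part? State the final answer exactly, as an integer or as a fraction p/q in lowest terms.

32064

Part I: total draws C(9,4) = 126; complement C(5,4) = 5; favorable 126 - 5 = 121; P = 121/126; answer 121/126
Part II: S1 = 121/126; threaded value p + q = 247; r = -1; 8*(-1)^2 - 8*(-1)^1 - 9 = (8) + (8) + (-9) = 7; answer 7
Part III: S2 = 7; w = 16026; 16026 = 2 * 3 * 2671; sigma = (1 + 2) * (1 + 3) * (1 + 2671) = 3 * 4 * 2672 = 32064; answer 32064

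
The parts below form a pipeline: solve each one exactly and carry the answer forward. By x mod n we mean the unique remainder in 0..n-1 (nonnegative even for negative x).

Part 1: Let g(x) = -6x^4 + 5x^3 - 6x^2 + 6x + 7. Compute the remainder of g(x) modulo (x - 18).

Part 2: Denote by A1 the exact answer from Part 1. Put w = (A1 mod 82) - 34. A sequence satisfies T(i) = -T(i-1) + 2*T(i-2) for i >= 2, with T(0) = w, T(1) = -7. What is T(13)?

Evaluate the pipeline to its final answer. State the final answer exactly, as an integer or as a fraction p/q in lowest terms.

Part 1: remainder = value at the root: -6*(18)^4 + 5*(18)^3 - 6*(18)^2 + 6*(18)^1 + 7 = (-629856) + (29160) + (-1944) + (108) + (7) = -602525; answer -602525
Part 2: A1 = -602525; w = -23; T(2) = -1*(-7) + 2*(-23) = -39; iterating: T(2)=-39, T(3)=25, T(4)=-103, T(5)=153, T(6)=-359, T(7)=665, T(8)=-1383, T(9)=2713, T(10)=-5479, T(11)=10905, T(12)=-21863, T(13)=43673; answer 43673

43673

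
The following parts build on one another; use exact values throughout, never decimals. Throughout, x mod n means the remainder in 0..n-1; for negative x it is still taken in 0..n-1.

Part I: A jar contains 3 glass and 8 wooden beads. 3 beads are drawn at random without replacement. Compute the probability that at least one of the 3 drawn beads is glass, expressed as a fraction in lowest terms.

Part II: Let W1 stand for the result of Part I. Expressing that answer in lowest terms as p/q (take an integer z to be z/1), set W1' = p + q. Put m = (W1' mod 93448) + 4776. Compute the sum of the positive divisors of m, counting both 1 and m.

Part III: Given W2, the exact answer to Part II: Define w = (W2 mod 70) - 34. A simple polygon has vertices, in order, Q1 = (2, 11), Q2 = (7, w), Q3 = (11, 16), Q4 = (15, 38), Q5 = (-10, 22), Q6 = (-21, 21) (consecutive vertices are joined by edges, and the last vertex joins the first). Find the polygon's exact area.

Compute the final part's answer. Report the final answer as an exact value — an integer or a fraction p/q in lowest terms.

Part I: total draws C(11,3) = 165; complement C(8,3) = 56; favorable 165 - 56 = 109; P = 109/165; answer 109/165
Part II: W1 = 109/165; threaded value p + q = 274; m = 5050; 5050 = 2 * 5^2 * 101; sigma = (1 + 2) * (1 + 5 + 25) * (1 + 101) = 3 * 31 * 102 = 9486; answer 9486
Part III: W2 = 9486; w = 2; cross terms: (2*2 - 7*11)=-73, (7*16 - 11*2)=90, (11*38 - 15*16)=178, (15*22 - -10*38)=710, (-10*21 - -21*22)=252, (-21*11 - 2*21)=-273; twice the area = |884| = 884; area = 442; answer 442

442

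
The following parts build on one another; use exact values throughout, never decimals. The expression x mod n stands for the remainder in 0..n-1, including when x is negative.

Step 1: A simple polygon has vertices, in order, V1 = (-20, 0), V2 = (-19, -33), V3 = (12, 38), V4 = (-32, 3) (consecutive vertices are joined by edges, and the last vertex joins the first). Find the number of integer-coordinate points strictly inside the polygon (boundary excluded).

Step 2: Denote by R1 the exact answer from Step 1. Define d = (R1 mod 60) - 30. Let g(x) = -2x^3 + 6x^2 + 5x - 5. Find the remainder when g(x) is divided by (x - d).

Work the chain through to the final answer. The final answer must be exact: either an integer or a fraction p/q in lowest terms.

Step 1: cross terms: (-20*-33 - -19*0)=660, (-19*38 - 12*-33)=-326, (12*3 - -32*38)=1252, (-32*0 - -20*3)=60; twice the area = |1646| = 1646; area = 823; boundary points = 1 + 1 + 1 + 3 = 6; strictly interior points = area - boundary/2 + 1 = 821; answer 821
Step 2: R1 = 821; d = 11; remainder = value at the root: -2*(11)^3 + 6*(11)^2 + 5*(11)^1 - 5 = (-2662) + (726) + (55) + (-5) = -1886; answer -1886

-1886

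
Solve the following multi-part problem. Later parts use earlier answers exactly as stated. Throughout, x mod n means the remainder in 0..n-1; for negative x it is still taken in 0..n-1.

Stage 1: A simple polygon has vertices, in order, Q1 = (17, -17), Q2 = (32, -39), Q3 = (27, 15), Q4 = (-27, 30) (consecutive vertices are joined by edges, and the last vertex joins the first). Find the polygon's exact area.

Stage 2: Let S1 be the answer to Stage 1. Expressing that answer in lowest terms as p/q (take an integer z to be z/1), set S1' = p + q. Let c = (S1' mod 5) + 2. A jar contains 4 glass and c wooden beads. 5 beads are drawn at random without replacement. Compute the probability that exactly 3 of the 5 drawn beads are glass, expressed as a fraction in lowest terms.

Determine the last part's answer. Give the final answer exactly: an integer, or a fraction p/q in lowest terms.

2/3

Stage 1: cross terms: (17*-39 - 32*-17)=-119, (32*15 - 27*-39)=1533, (27*30 - -27*15)=1215, (-27*-17 - 17*30)=-51; twice the area = |2578| = 2578; area = 1289; answer 1289
Stage 2: S1 = 1289; threaded value p + q = 1290; c = 2; total draws C(6,5) = 6; favorable C(4,3)*C(2,2) = 4; P = 2/3; answer 2/3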